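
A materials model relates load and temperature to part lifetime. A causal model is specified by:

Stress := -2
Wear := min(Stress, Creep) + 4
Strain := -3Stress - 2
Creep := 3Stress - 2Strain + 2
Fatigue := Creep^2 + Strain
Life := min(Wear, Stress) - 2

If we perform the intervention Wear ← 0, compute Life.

Under do(Wear=0), the mechanism Wear := min(Stress, Creep) + 4 is discarded; Wear is fixed at 0.
Life = min(Wear, Stress) - 2  [with Wear=0, Stress=-2]  = -4

-4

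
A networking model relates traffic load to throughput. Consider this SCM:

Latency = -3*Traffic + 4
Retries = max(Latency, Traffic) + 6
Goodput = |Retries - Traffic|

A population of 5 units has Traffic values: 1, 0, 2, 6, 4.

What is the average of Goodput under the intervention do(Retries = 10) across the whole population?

The intervention sets Retries=10 in all 5 units regardless of Traffic. Recomputing Goodput per unit gives 9, 10, 8, 4, 6; average 7.4.

7.4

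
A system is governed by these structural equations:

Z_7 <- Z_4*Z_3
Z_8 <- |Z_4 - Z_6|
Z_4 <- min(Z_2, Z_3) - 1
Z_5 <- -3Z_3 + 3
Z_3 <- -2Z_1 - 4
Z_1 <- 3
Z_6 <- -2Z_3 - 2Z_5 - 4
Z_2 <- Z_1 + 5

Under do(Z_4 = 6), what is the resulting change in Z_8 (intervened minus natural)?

17

do(Z_4=6) replaces the equation Z_4 <- min(Z_2, Z_3) - 1 with the constant Z_4 = 6.
Z_3 = -2Z_1 - 4  [with Z_1=3]  = -10
Z_5 = -3Z_3 + 3  [with Z_3=-10]  = 33
Z_6 = -2Z_3 - 2Z_5 - 4  [with Z_3=-10, Z_5=33]  = -50
Z_8 = |Z_4 - Z_6|  [with Z_4=6, Z_6=-50]  = 56
Without intervention: Z_2 = Z_1 + 5  [with Z_1=3]  = 8; Z_3 = -2Z_1 - 4  [with Z_1=3]  = -10; Z_4 = min(Z_2, Z_3) - 1  [with Z_2=8, Z_3=-10]  = -11; Z_5 = -3Z_3 + 3  [with Z_3=-10]  = 33; Z_6 = -2Z_3 - 2Z_5 - 4  [with Z_3=-10, Z_5=33]  = -50; Z_8 = |Z_4 - Z_6|  [with Z_4=-11, Z_6=-50]  = 39.
Change = 56 − 39 = 17.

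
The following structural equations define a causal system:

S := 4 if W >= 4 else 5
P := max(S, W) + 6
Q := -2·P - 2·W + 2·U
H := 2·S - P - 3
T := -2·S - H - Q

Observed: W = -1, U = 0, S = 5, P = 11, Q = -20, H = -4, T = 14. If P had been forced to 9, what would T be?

8

The intervention breaks the incoming arrows to P: P := max(S, W) + 6 no longer applies, and P = 9.
S = 4 if W >= 4 else 5  [with W=-1]  = 5
Q = -2·P - 2·W + 2·U  [with P=9, W=-1, U=0]  = -16
H = 2·S - P - 3  [with S=5, P=9]  = -2
T = -2·S - H - Q  [with S=5, H=-2, Q=-16]  = 8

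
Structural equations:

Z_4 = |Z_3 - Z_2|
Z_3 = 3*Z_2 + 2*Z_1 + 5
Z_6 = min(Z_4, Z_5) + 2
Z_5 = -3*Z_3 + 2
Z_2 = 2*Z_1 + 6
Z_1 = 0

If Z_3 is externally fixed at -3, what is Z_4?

9

The intervention breaks the incoming arrows to Z_3: Z_3 = 3*Z_2 + 2*Z_1 + 5 no longer applies, and Z_3 = -3.
Z_2 = 2*Z_1 + 6  [with Z_1=0]  = 6
Z_4 = |Z_3 - Z_2|  [with Z_3=-3, Z_2=6]  = 9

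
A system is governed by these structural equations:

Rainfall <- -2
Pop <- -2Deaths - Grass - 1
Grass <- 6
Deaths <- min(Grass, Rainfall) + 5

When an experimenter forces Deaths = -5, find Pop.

3

The intervention breaks the incoming arrows to Deaths: Deaths <- min(Grass, Rainfall) + 5 no longer applies, and Deaths = -5.
Pop = -2Deaths - Grass - 1  [with Deaths=-5, Grass=6]  = 3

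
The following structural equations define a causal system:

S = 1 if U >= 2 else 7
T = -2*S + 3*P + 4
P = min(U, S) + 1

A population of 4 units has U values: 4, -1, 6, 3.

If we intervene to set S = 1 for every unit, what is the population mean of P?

do(S=1) breaks S's dependence on U. With S=1 fixed, P across the units is 2, 0, 2, 2, mean 1.5.

1.5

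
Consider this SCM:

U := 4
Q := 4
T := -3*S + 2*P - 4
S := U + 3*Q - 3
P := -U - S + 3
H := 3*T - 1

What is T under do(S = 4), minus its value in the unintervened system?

45

do(S=4) replaces the equation S := U + 3*Q - 3 with the constant S = 4.
P = -U - S + 3  [with U=4, S=4]  = -5
T = -3*S + 2*P - 4  [with S=4, P=-5]  = -26
Without intervention: S = U + 3*Q - 3  [with U=4, Q=4]  = 13; P = -U - S + 3  [with U=4, S=13]  = -14; T = -3*S + 2*P - 4  [with S=13, P=-14]  = -71.
Change = -26 − (-71) = 45.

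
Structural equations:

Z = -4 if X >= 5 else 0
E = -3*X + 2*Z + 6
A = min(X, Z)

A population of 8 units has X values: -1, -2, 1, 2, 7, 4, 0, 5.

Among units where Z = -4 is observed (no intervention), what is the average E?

-20

Observing Z=-4 restricts to units where Z's equation naturally yields -4: X ∈ {7, 5}. In that subpopulation E = -23, -17, mean -20.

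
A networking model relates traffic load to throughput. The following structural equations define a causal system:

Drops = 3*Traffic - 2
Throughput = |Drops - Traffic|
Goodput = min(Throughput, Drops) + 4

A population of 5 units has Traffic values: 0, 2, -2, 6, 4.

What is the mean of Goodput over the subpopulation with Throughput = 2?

4

E[Goodput|Throughput=2] averages over only the 2 units with Throughput=2 (Traffic = 0, 2): Goodput = 2, 6, mean 4.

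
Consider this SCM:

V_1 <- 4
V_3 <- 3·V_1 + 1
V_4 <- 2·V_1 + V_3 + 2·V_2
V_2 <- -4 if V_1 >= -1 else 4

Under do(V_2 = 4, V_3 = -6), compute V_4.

10

Setting V_2 = 4, V_3 = -6 by intervention discards those variables' equations.
V_4 = 2·V_1 + V_3 + 2·V_2  [with V_1=4, V_3=-6, V_2=4]  = 10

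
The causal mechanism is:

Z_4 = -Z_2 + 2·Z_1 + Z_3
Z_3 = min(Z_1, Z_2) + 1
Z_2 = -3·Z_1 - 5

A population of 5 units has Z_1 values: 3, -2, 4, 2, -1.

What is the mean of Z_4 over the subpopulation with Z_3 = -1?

E[Z_4|Z_3=-1] averages over only the 2 units with Z_3=-1 (Z_1 = -2, -1): Z_4 = -6, -1, mean -3.5.

-3.5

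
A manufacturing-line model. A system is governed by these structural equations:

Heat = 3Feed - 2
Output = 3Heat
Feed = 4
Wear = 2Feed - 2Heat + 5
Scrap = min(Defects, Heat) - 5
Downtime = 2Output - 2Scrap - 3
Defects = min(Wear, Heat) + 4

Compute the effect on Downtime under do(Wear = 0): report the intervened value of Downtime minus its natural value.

The intervention breaks the incoming arrows to Wear: Wear = 2Feed - 2Heat + 5 no longer applies, and Wear = 0.
Heat = 3Feed - 2  [with Feed=4]  = 10
Defects = min(Wear, Heat) + 4  [with Wear=0, Heat=10]  = 4
Scrap = min(Defects, Heat) - 5  [with Defects=4, Heat=10]  = -1
Output = 3Heat  [with Heat=10]  = 30
Downtime = 2Output - 2Scrap - 3  [with Output=30, Scrap=-1]  = 59
Without intervention: Heat = 3Feed - 2  [with Feed=4]  = 10; Wear = 2Feed - 2Heat + 5  [with Feed=4, Heat=10]  = -7; Defects = min(Wear, Heat) + 4  [with Wear=-7, Heat=10]  = -3; Scrap = min(Defects, Heat) - 5  [with Defects=-3, Heat=10]  = -8; Output = 3Heat  [with Heat=10]  = 30; Downtime = 2Output - 2Scrap - 3  [with Output=30, Scrap=-8]  = 73.
Change = 59 − 73 = -14.

-14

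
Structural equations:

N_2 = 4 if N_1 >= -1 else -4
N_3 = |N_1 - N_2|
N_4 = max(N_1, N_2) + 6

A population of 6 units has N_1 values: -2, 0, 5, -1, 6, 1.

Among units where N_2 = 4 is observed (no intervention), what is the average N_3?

E[N_3|N_2=4] averages over only the 5 units with N_2=4 (N_1 = 0, 5, -1, 6, 1): N_3 = 4, 1, 5, 2, 3, mean 3.

3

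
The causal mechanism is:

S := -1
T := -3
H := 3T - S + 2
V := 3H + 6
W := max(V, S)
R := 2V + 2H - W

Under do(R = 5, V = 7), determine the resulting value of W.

7

Setting R = 5, V = 7 by intervention discards those variables' equations.
W = max(V, S)  [with V=7, S=-1]  = 7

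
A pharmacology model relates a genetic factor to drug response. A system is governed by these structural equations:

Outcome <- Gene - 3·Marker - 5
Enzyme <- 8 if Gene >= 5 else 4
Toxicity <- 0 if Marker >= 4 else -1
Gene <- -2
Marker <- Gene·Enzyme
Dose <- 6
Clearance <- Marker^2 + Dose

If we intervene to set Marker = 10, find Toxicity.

Intervening sets Marker = 10 and removes its equation (Marker <- Gene·Enzyme).
Toxicity = 0 if Marker >= 4 else -1  [with Marker=10]  = 0

0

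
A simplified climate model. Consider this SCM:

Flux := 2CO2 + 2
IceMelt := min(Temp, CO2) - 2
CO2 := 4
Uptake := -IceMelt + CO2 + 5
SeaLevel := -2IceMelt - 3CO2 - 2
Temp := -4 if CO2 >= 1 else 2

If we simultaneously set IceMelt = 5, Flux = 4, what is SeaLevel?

-24

The joint intervention fixes IceMelt = 5, Flux = 4, removing each variable's own equation.
SeaLevel = -2IceMelt - 3CO2 - 2  [with IceMelt=5, CO2=4]  = -24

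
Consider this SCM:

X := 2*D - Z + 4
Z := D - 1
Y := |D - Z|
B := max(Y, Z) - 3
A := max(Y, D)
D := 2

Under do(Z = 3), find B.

do(Z=3) replaces the equation Z := D - 1 with the constant Z = 3.
Y = |D - Z|  [with D=2, Z=3]  = 1
B = max(Y, Z) - 3  [with Y=1, Z=3]  = 0

0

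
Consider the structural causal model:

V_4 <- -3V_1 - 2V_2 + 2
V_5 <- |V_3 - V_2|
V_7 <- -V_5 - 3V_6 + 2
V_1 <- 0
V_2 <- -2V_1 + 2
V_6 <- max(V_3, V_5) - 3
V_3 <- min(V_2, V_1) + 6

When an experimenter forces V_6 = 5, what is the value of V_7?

Intervening sets V_6 = 5 and removes its equation (V_6 <- max(V_3, V_5) - 3).
V_2 = -2V_1 + 2  [with V_1=0]  = 2
V_3 = min(V_2, V_1) + 6  [with V_2=2, V_1=0]  = 6
V_5 = |V_3 - V_2|  [with V_3=6, V_2=2]  = 4
V_7 = -V_5 - 3V_6 + 2  [with V_5=4, V_6=5]  = -17

-17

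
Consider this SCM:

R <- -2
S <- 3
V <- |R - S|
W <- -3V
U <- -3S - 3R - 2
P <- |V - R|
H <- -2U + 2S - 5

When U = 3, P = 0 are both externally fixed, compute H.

-5

The joint intervention fixes U = 3, P = 0, removing each variable's own equation.
H = -2U + 2S - 5  [with U=3, S=3]  = -5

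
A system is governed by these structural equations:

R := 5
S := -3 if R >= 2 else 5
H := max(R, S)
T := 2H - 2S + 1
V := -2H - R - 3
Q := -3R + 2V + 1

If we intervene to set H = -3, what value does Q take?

-18

The intervention breaks the incoming arrows to H: H := max(R, S) no longer applies, and H = -3.
V = -2H - R - 3  [with H=-3, R=5]  = -2
Q = -3R + 2V + 1  [with R=5, V=-2]  = -18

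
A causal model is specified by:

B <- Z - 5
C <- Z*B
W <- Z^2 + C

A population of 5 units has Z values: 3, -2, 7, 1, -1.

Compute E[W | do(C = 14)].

The intervention sets C=14 in all 5 units regardless of Z. Recomputing W per unit gives 23, 18, 63, 15, 15; average 26.8.

26.8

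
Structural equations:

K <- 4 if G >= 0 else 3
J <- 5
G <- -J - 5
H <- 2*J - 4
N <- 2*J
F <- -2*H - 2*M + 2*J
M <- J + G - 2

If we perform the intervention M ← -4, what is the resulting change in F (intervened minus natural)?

The intervention breaks the incoming arrows to M: M <- J + G - 2 no longer applies, and M = -4.
H = 2*J - 4  [with J=5]  = 6
F = -2*H - 2*M + 2*J  [with H=6, M=-4, J=5]  = 6
Without intervention: G = -J - 5  [with J=5]  = -10; M = J + G - 2  [with J=5, G=-10]  = -7; H = 2*J - 4  [with J=5]  = 6; F = -2*H - 2*M + 2*J  [with H=6, M=-7, J=5]  = 12.
Change = 6 − 12 = -6.

-6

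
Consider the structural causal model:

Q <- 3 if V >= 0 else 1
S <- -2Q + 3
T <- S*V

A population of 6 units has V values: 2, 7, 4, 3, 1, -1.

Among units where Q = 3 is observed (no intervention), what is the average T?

-10.2

Conditioning on Q=3 selects the 5 unit(s) with V ∈ {2, 7, 4, 3, 1}. Their T values: -6, -21, -12, -9, -3. Mean = -10.2.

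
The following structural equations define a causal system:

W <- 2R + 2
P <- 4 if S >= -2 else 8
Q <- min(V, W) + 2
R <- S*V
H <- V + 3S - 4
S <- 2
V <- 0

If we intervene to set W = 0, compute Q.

2

Under do(W=0), the mechanism W <- 2R + 2 is discarded; W is fixed at 0.
Q = min(V, W) + 2  [with V=0, W=0]  = 2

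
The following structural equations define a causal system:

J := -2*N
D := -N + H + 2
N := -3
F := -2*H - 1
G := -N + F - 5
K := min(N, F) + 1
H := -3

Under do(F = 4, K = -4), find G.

Setting F = 4, K = -4 by intervention discards those variables' equations.
G = -N + F - 5  [with N=-3, F=4]  = 2

2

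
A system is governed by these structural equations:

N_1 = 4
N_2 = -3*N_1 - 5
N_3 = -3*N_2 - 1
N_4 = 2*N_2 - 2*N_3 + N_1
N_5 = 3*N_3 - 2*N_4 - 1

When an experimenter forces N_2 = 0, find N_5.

do(N_2=0) replaces the equation N_2 = -3*N_1 - 5 with the constant N_2 = 0.
N_3 = -3*N_2 - 1  [with N_2=0]  = -1
N_4 = 2*N_2 - 2*N_3 + N_1  [with N_2=0, N_3=-1, N_1=4]  = 6
N_5 = 3*N_3 - 2*N_4 - 1  [with N_3=-1, N_4=6]  = -16

-16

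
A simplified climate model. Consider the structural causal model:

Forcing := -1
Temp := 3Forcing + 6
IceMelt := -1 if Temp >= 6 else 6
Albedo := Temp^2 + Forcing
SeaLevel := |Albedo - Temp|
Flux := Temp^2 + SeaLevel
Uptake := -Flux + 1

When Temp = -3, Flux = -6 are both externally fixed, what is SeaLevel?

Setting Temp = -3, Flux = -6 by intervention discards those variables' equations.
Albedo = Temp^2 + Forcing  [with Temp=-3, Forcing=-1]  = 8
SeaLevel = |Albedo - Temp|  [with Albedo=8, Temp=-3]  = 11

11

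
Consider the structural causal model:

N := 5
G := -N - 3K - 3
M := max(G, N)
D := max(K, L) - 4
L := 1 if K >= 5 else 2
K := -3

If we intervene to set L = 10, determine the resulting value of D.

Intervening sets L = 10 and removes its equation (L := 1 if K >= 5 else 2).
D = max(K, L) - 4  [with K=-3, L=10]  = 6

6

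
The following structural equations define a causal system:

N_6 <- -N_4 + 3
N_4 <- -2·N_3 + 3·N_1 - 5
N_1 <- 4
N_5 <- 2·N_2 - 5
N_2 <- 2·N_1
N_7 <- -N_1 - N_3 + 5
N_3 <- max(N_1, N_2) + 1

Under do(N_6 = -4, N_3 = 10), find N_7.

Under do(N_6 = -4, N_3 = 10), each intervened variable's structural equation is replaced by its fixed value.
N_7 = -N_1 - N_3 + 5  [with N_1=4, N_3=10]  = -9

-9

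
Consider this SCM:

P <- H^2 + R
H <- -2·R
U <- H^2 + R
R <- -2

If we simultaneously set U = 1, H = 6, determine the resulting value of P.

34

The joint intervention fixes U = 1, H = 6, removing each variable's own equation.
P = H^2 + R  [with H=6, R=-2]  = 34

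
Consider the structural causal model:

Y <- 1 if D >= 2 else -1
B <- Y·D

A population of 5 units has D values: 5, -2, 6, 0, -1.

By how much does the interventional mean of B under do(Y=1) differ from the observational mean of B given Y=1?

-3.9

Under do(Y=1), Y's equation is replaced by Y=1 for every unit. Per-unit B: 5, -2, 6, 0, -1. Mean = 1.6.
Conditioning on Y=1 selects the 2 unit(s) with D ∈ {5, 6}. Their B values: 5, 6. Mean = 5.5.
Difference = 1.6 − 5.5 = -3.9.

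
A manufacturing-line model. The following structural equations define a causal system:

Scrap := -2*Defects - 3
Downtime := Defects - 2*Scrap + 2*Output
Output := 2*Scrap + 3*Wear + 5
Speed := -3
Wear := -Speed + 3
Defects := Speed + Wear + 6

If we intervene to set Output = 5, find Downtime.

The intervention breaks the incoming arrows to Output: Output := 2*Scrap + 3*Wear + 5 no longer applies, and Output = 5.
Wear = -Speed + 3  [with Speed=-3]  = 6
Defects = Speed + Wear + 6  [with Speed=-3, Wear=6]  = 9
Scrap = -2*Defects - 3  [with Defects=9]  = -21
Downtime = Defects - 2*Scrap + 2*Output  [with Defects=9, Scrap=-21, Output=5]  = 61

61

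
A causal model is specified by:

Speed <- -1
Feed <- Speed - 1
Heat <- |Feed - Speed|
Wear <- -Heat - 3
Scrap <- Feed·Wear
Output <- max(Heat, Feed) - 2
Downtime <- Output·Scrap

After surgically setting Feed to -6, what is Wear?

-8

Under do(Feed=-6), the mechanism Feed <- Speed - 1 is discarded; Feed is fixed at -6.
Heat = |Feed - Speed|  [with Feed=-6, Speed=-1]  = 5
Wear = -Heat - 3  [with Heat=5]  = -8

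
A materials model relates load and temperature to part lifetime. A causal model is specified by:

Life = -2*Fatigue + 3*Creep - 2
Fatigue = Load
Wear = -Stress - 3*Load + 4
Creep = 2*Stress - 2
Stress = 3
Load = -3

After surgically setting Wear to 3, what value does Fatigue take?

Intervening sets Wear = 3 and removes its equation (Wear = -Stress - 3*Load + 4).
No directed path runs from Wear to Fatigue, so Fatigue keeps its natural value.
Fatigue = Load  [with Load=-3]  = -3

-3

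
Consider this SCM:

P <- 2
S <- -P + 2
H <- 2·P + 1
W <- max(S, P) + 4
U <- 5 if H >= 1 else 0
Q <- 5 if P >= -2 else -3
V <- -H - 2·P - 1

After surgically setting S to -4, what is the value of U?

do(S=-4) replaces the equation S <- -P + 2 with the constant S = -4.
Since U is not a descendant of the intervened variable, it is unaffected.
H = 2·P + 1  [with P=2]  = 5
U = 5 if H >= 1 else 0  [with H=5]  = 5

5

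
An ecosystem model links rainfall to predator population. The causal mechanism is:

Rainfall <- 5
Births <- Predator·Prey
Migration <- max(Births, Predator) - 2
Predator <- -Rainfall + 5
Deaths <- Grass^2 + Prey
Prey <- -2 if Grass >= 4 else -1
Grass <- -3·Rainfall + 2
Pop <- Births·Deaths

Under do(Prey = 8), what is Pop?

0

The intervention breaks the incoming arrows to Prey: Prey <- -2 if Grass >= 4 else -1 no longer applies, and Prey = 8.
Grass = -3·Rainfall + 2  [with Rainfall=5]  = -13
Predator = -Rainfall + 5  [with Rainfall=5]  = 0
Births = Predator·Prey  [with Predator=0, Prey=8]  = 0
Deaths = Grass^2 + Prey  [with Grass=-13, Prey=8]  = 177
Pop = Births·Deaths  [with Births=0, Deaths=177]  = 0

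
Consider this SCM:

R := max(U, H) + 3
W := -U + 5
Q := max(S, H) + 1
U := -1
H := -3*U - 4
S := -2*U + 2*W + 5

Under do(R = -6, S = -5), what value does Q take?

Setting R = -6, S = -5 by intervention discards those variables' equations.
H = -3*U - 4  [with U=-1]  = -1
Q = max(S, H) + 1  [with S=-5, H=-1]  = 0

0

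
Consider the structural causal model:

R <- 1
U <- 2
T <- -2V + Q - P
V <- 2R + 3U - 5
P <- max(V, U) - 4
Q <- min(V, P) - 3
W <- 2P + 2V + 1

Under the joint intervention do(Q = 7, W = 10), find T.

Under do(Q = 7, W = 10), each intervened variable's structural equation is replaced by its fixed value.
V = 2R + 3U - 5  [with R=1, U=2]  = 3
P = max(V, U) - 4  [with V=3, U=2]  = -1
T = -2V + Q - P  [with V=3, Q=7, P=-1]  = 2

2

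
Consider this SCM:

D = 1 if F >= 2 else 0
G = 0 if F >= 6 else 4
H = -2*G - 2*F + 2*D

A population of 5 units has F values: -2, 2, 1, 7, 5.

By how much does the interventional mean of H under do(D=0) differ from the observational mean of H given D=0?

-4.6

The intervention sets D=0 in all 5 units regardless of F. Recomputing H per unit gives -4, -12, -10, -14, -18; average -11.6.
Observing D=0 restricts to units where D's equation naturally yields 0: F ∈ {-2, 1}. In that subpopulation H = -4, -10, mean -7.
Difference = -11.6 − (-7) = -4.6.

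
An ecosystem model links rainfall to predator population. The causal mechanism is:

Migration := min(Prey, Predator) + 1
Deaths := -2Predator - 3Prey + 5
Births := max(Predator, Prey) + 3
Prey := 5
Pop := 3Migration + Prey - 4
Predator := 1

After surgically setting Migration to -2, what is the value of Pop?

The intervention breaks the incoming arrows to Migration: Migration := min(Prey, Predator) + 1 no longer applies, and Migration = -2.
Pop = 3Migration + Prey - 4  [with Migration=-2, Prey=5]  = -5

-5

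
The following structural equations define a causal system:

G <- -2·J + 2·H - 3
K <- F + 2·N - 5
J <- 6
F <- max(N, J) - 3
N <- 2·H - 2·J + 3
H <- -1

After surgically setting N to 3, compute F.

3

do(N=3) replaces the equation N <- 2·H - 2·J + 3 with the constant N = 3.
F = max(N, J) - 3  [with N=3, J=6]  = 3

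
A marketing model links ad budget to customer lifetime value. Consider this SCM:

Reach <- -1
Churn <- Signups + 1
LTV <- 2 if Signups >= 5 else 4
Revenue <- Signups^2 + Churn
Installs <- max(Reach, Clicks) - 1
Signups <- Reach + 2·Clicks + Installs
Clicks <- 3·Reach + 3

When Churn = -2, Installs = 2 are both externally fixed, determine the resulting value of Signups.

1

Under do(Churn = -2, Installs = 2), each intervened variable's structural equation is replaced by its fixed value.
Clicks = 3·Reach + 3  [with Reach=-1]  = 0
Signups = Reach + 2·Clicks + Installs  [with Reach=-1, Clicks=0, Installs=2]  = 1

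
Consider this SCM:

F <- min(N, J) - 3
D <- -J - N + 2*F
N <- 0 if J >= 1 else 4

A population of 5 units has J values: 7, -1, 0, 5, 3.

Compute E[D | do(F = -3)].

Under do(F=-3), F's equation is replaced by F=-3 for every unit. Per-unit D: -13, -9, -10, -11, -9. Mean = -10.4.

-10.4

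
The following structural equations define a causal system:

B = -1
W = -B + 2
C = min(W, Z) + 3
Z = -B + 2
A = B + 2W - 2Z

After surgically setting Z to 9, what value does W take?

Under do(Z=9), the mechanism Z = -B + 2 is discarded; Z is fixed at 9.
Since W is not a descendant of the intervened variable, it is unaffected.
W = -B + 2  [with B=-1]  = 3

3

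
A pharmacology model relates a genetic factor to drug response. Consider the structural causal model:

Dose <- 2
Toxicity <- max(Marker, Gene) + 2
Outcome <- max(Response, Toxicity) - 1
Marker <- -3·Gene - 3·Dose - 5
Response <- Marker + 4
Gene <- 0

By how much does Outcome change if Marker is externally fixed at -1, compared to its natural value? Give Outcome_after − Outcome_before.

The intervention breaks the incoming arrows to Marker: Marker <- -3·Gene - 3·Dose - 5 no longer applies, and Marker = -1.
Response = Marker + 4  [with Marker=-1]  = 3
Toxicity = max(Marker, Gene) + 2  [with Marker=-1, Gene=0]  = 2
Outcome = max(Response, Toxicity) - 1  [with Response=3, Toxicity=2]  = 2
Without intervention: Marker = -3·Gene - 3·Dose - 5  [with Gene=0, Dose=2]  = -11; Response = Marker + 4  [with Marker=-11]  = -7; Toxicity = max(Marker, Gene) + 2  [with Marker=-11, Gene=0]  = 2; Outcome = max(Response, Toxicity) - 1  [with Response=-7, Toxicity=2]  = 1.
Change = 2 − 1 = 1.

1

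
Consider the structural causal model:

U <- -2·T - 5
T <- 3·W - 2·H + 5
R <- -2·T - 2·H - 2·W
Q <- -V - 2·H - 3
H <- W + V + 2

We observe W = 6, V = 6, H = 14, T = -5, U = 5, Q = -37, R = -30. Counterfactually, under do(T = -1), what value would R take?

The intervention breaks the incoming arrows to T: T <- 3·W - 2·H + 5 no longer applies, and T = -1.
H = W + V + 2  [with W=6, V=6]  = 14
R = -2·T - 2·H - 2·W  [with T=-1, H=14, W=6]  = -38

-38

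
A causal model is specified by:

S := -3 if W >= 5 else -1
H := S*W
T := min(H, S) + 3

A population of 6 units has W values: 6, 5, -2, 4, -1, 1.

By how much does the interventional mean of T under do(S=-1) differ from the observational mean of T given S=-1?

Under do(S=-1), S's equation is replaced by S=-1 for every unit. Per-unit T: -3, -2, 2, -1, 2, 2. Mean = 0.
Observing S=-1 restricts to units where S's equation naturally yields -1: W ∈ {-2, 4, -1, 1}. In that subpopulation T = 2, -1, 2, 2, mean 1.25.
Difference = 0 − 1.25 = -1.25.

-1.25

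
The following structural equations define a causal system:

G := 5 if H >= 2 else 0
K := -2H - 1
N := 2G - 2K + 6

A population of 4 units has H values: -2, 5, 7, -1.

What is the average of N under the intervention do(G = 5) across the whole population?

do(G=5) breaks G's dependence on H. With G=5 fixed, N across the units is 10, 38, 46, 14, mean 27.

27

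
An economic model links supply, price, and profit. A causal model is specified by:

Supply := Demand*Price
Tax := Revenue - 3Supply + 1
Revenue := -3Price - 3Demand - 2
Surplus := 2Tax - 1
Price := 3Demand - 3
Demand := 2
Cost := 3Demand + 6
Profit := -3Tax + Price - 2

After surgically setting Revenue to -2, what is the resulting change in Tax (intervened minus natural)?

15

The intervention breaks the incoming arrows to Revenue: Revenue := -3Price - 3Demand - 2 no longer applies, and Revenue = -2.
Price = 3Demand - 3  [with Demand=2]  = 3
Supply = Demand*Price  [with Demand=2, Price=3]  = 6
Tax = Revenue - 3Supply + 1  [with Revenue=-2, Supply=6]  = -19
Without intervention: Price = 3Demand - 3  [with Demand=2]  = 3; Supply = Demand*Price  [with Demand=2, Price=3]  = 6; Revenue = -3Price - 3Demand - 2  [with Price=3, Demand=2]  = -17; Tax = Revenue - 3Supply + 1  [with Revenue=-17, Supply=6]  = -34.
Change = -19 − (-34) = 15.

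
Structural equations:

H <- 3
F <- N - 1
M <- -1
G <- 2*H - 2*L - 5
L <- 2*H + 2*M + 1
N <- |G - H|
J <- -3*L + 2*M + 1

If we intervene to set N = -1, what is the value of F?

Intervening sets N = -1 and removes its equation (N <- |G - H|).
F = N - 1  [with N=-1]  = -2

-2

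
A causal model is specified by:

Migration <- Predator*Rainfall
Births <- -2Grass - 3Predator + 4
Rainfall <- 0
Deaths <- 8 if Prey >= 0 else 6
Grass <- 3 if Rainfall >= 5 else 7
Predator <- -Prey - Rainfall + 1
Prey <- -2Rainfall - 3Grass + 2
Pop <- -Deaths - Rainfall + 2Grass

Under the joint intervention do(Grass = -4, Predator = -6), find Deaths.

The joint intervention fixes Grass = -4, Predator = -6, removing each variable's own equation.
Prey = -2Rainfall - 3Grass + 2  [with Rainfall=0, Grass=-4]  = 14
Deaths = 8 if Prey >= 0 else 6  [with Prey=14]  = 8

8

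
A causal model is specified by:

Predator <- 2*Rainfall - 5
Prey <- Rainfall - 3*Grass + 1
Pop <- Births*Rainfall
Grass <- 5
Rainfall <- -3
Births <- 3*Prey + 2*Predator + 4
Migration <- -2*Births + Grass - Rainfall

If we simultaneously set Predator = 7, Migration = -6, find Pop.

Setting Predator = 7, Migration = -6 by intervention discards those variables' equations.
Prey = Rainfall - 3*Grass + 1  [with Rainfall=-3, Grass=5]  = -17
Births = 3*Prey + 2*Predator + 4  [with Prey=-17, Predator=7]  = -33
Pop = Births*Rainfall  [with Births=-33, Rainfall=-3]  = 99

99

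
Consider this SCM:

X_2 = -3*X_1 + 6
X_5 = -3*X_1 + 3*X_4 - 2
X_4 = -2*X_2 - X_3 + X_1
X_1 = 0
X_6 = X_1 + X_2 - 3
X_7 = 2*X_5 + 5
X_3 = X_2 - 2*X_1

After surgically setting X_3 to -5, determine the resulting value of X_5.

-23

do(X_3=-5) replaces the equation X_3 = X_2 - 2*X_1 with the constant X_3 = -5.
X_2 = -3*X_1 + 6  [with X_1=0]  = 6
X_4 = -2*X_2 - X_3 + X_1  [with X_2=6, X_3=-5, X_1=0]  = -7
X_5 = -3*X_1 + 3*X_4 - 2  [with X_1=0, X_4=-7]  = -23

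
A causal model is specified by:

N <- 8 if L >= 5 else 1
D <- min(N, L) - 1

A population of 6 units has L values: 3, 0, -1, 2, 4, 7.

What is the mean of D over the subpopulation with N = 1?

Observing N=1 restricts to units where N's equation naturally yields 1: L ∈ {3, 0, -1, 2, 4}. In that subpopulation D = 0, -1, -2, 0, 0, mean -0.6.

-0.6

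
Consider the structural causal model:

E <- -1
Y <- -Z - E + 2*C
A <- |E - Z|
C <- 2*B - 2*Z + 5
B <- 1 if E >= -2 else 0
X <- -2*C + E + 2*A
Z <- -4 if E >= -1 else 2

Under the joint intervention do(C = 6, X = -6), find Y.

Setting C = 6, X = -6 by intervention discards those variables' equations.
Z = -4 if E >= -1 else 2  [with E=-1]  = -4
Y = -Z - E + 2*C  [with Z=-4, E=-1, C=6]  = 17

17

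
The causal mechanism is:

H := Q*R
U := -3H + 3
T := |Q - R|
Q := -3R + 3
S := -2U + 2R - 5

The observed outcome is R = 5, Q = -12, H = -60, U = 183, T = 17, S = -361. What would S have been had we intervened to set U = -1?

7

Under do(U=-1), the mechanism U := -3H + 3 is discarded; U is fixed at -1.
S = -2U + 2R - 5  [with U=-1, R=5]  = 7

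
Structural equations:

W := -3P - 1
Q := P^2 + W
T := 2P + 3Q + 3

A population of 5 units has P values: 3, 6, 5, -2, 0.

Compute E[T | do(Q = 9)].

34.8

do(Q=9) breaks Q's dependence on P. With Q=9 fixed, T across the units is 36, 42, 40, 26, 30, mean 34.8.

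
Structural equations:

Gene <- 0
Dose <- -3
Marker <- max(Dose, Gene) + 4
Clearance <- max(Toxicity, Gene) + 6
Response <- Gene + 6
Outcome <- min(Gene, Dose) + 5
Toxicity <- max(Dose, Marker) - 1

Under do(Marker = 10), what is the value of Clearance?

The intervention breaks the incoming arrows to Marker: Marker <- max(Dose, Gene) + 4 no longer applies, and Marker = 10.
Toxicity = max(Dose, Marker) - 1  [with Dose=-3, Marker=10]  = 9
Clearance = max(Toxicity, Gene) + 6  [with Toxicity=9, Gene=0]  = 15

15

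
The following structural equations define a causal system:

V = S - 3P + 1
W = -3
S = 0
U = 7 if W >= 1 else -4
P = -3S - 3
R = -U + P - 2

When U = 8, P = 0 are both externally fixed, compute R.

The joint intervention fixes U = 8, P = 0, removing each variable's own equation.
R = -U + P - 2  [with U=8, P=0]  = -10

-10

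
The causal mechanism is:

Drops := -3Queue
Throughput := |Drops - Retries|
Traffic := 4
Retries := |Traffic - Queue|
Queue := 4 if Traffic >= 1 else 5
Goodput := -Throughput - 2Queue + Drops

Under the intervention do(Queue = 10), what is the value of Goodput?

Under do(Queue=10), the mechanism Queue := 4 if Traffic >= 1 else 5 is discarded; Queue is fixed at 10.
Drops = -3Queue  [with Queue=10]  = -30
Retries = |Traffic - Queue|  [with Traffic=4, Queue=10]  = 6
Throughput = |Drops - Retries|  [with Drops=-30, Retries=6]  = 36
Goodput = -Throughput - 2Queue + Drops  [with Throughput=36, Queue=10, Drops=-30]  = -86

-86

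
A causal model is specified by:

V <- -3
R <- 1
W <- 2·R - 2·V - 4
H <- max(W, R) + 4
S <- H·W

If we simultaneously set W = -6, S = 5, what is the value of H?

5

The joint intervention fixes W = -6, S = 5, removing each variable's own equation.
H = max(W, R) + 4  [with W=-6, R=1]  = 5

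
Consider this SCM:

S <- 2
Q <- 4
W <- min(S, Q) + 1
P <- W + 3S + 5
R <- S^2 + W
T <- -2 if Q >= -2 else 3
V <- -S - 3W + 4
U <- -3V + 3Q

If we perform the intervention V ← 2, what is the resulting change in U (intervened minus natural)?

do(V=2) replaces the equation V <- -S - 3W + 4 with the constant V = 2.
U = -3V + 3Q  [with V=2, Q=4]  = 6
Without intervention: W = min(S, Q) + 1  [with S=2, Q=4]  = 3; V = -S - 3W + 4  [with S=2, W=3]  = -7; U = -3V + 3Q  [with V=-7, Q=4]  = 33.
Change = 6 − 33 = -27.

-27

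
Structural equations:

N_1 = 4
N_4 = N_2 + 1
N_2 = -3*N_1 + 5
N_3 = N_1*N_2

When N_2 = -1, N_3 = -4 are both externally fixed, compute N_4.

Setting N_2 = -1, N_3 = -4 by intervention discards those variables' equations.
N_4 = N_2 + 1  [with N_2=-1]  = 0

0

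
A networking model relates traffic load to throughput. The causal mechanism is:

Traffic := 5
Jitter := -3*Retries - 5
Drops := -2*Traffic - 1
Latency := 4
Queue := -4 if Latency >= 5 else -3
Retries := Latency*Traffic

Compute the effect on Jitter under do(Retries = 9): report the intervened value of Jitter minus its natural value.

The intervention breaks the incoming arrows to Retries: Retries := Latency*Traffic no longer applies, and Retries = 9.
Jitter = -3*Retries - 5  [with Retries=9]  = -32
Without intervention: Retries = Latency*Traffic  [with Latency=4, Traffic=5]  = 20; Jitter = -3*Retries - 5  [with Retries=20]  = -65.
Change = -32 − (-65) = 33.

33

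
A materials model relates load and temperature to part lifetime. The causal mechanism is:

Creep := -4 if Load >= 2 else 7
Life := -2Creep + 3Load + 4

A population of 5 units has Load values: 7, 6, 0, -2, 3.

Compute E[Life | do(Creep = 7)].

-1.6

do(Creep=7) breaks Creep's dependence on Load. With Creep=7 fixed, Life across the units is 11, 8, -10, -16, -1, mean -1.6.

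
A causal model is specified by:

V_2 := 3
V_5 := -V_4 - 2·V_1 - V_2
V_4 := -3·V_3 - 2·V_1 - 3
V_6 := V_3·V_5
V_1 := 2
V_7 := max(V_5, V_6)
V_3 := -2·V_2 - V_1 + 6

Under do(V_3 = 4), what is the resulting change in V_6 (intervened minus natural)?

The intervention breaks the incoming arrows to V_3: V_3 := -2·V_2 - V_1 + 6 no longer applies, and V_3 = 4.
V_4 = -3·V_3 - 2·V_1 - 3  [with V_3=4, V_1=2]  = -19
V_5 = -V_4 - 2·V_1 - V_2  [with V_4=-19, V_1=2, V_2=3]  = 12
V_6 = V_3·V_5  [with V_3=4, V_5=12]  = 48
Without intervention: V_3 = -2·V_2 - V_1 + 6  [with V_2=3, V_1=2]  = -2; V_4 = -3·V_3 - 2·V_1 - 3  [with V_3=-2, V_1=2]  = -1; V_5 = -V_4 - 2·V_1 - V_2  [with V_4=-1, V_1=2, V_2=3]  = -6; V_6 = V_3·V_5  [with V_3=-2, V_5=-6]  = 12.
Change = 48 − 12 = 36.

36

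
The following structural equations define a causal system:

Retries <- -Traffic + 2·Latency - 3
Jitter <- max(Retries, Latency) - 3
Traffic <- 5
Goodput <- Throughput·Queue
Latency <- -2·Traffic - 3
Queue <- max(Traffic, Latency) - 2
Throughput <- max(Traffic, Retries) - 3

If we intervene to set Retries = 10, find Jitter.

Intervening sets Retries = 10 and removes its equation (Retries <- -Traffic + 2·Latency - 3).
Latency = -2·Traffic - 3  [with Traffic=5]  = -13
Jitter = max(Retries, Latency) - 3  [with Retries=10, Latency=-13]  = 7

7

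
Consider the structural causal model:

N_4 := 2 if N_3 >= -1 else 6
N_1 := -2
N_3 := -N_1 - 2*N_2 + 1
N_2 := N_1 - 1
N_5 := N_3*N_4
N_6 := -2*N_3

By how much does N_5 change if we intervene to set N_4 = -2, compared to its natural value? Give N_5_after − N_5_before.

Intervening sets N_4 = -2 and removes its equation (N_4 := 2 if N_3 >= -1 else 6).
N_2 = N_1 - 1  [with N_1=-2]  = -3
N_3 = -N_1 - 2*N_2 + 1  [with N_1=-2, N_2=-3]  = 9
N_5 = N_3*N_4  [with N_3=9, N_4=-2]  = -18
Without intervention: N_2 = N_1 - 1  [with N_1=-2]  = -3; N_3 = -N_1 - 2*N_2 + 1  [with N_1=-2, N_2=-3]  = 9; N_4 = 2 if N_3 >= -1 else 6  [with N_3=9]  = 2; N_5 = N_3*N_4  [with N_3=9, N_4=2]  = 18.
Change = -18 − 18 = -36.

-36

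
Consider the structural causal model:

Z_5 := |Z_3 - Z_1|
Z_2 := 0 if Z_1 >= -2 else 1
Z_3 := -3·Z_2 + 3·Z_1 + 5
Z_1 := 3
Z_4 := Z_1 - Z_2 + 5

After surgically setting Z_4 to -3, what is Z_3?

14

Under do(Z_4=-3), the mechanism Z_4 := Z_1 - Z_2 + 5 is discarded; Z_4 is fixed at -3.
Since Z_3 is not a descendant of the intervened variable, it is unaffected.
Z_2 = 0 if Z_1 >= -2 else 1  [with Z_1=3]  = 0
Z_3 = -3·Z_2 + 3·Z_1 + 5  [with Z_2=0, Z_1=3]  = 14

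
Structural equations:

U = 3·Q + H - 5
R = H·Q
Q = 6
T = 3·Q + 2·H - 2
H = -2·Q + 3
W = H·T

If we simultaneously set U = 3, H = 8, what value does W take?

256

Setting U = 3, H = 8 by intervention discards those variables' equations.
T = 3·Q + 2·H - 2  [with Q=6, H=8]  = 32
W = H·T  [with H=8, T=32]  = 256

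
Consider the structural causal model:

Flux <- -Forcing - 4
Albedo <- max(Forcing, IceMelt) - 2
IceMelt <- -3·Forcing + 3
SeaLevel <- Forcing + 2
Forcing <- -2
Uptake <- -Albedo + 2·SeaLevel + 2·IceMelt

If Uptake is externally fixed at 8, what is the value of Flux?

-2

do(Uptake=8) replaces the equation Uptake <- -Albedo + 2·SeaLevel + 2·IceMelt with the constant Uptake = 8.
Since Flux is not a descendant of the intervened variable, it is unaffected.
Flux = -Forcing - 4  [with Forcing=-2]  = -2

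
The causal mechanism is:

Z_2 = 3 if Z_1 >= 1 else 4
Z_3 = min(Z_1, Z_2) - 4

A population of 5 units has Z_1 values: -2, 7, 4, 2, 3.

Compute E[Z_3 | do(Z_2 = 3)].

-2.2

Every unit gets Z_2=3 under the intervention. Z_3 values become -6, -1, -1, -2, -1; E[Z_3|do(Z_2=3)] = -2.2.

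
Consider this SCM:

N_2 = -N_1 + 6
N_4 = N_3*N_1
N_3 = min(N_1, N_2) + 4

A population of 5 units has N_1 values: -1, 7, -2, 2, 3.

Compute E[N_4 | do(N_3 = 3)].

Every unit gets N_3=3 under the intervention. N_4 values become -3, 21, -6, 6, 9; E[N_4|do(N_3=3)] = 5.4.

5.4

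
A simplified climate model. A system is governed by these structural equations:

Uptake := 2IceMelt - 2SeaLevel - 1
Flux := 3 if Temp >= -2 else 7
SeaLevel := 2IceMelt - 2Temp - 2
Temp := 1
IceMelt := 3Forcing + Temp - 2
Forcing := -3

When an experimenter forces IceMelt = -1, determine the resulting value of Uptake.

The intervention breaks the incoming arrows to IceMelt: IceMelt := 3Forcing + Temp - 2 no longer applies, and IceMelt = -1.
SeaLevel = 2IceMelt - 2Temp - 2  [with IceMelt=-1, Temp=1]  = -6
Uptake = 2IceMelt - 2SeaLevel - 1  [with IceMelt=-1, SeaLevel=-6]  = 9

9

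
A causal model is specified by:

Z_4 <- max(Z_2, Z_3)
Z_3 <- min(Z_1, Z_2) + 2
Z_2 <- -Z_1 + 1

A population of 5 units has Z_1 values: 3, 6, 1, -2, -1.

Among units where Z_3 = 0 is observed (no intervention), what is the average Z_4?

Observing Z_3=0 restricts to units where Z_3's equation naturally yields 0: Z_1 ∈ {3, -2}. In that subpopulation Z_4 = 0, 3, mean 1.5.

1.5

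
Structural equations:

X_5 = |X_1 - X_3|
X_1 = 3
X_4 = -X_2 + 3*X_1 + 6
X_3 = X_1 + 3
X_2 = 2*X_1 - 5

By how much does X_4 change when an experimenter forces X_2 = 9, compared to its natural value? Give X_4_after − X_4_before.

Under do(X_2=9), the mechanism X_2 = 2*X_1 - 5 is discarded; X_2 is fixed at 9.
X_4 = -X_2 + 3*X_1 + 6  [with X_2=9, X_1=3]  = 6
Without intervention: X_2 = 2*X_1 - 5  [with X_1=3]  = 1; X_4 = -X_2 + 3*X_1 + 6  [with X_2=1, X_1=3]  = 14.
Change = 6 − 14 = -8.

-8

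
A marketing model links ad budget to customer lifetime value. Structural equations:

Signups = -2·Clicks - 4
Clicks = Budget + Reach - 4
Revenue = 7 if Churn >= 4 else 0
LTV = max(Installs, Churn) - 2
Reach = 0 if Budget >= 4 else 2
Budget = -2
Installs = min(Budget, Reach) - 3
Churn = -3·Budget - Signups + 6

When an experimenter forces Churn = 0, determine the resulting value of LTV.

Intervening sets Churn = 0 and removes its equation (Churn = -3·Budget - Signups + 6).
Reach = 0 if Budget >= 4 else 2  [with Budget=-2]  = 2
Installs = min(Budget, Reach) - 3  [with Budget=-2, Reach=2]  = -5
LTV = max(Installs, Churn) - 2  [with Installs=-5, Churn=0]  = -2

-2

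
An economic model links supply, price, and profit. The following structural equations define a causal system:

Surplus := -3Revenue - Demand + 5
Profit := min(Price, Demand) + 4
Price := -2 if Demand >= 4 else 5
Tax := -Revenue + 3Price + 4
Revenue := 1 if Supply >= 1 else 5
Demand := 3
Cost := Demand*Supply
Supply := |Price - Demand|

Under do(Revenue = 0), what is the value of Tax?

The intervention breaks the incoming arrows to Revenue: Revenue := 1 if Supply >= 1 else 5 no longer applies, and Revenue = 0.
Price = -2 if Demand >= 4 else 5  [with Demand=3]  = 5
Tax = -Revenue + 3Price + 4  [with Revenue=0, Price=5]  = 19

19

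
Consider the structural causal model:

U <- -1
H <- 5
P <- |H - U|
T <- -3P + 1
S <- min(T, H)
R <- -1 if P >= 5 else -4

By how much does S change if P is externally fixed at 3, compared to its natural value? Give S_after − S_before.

9

do(P=3) replaces the equation P <- |H - U| with the constant P = 3.
T = -3P + 1  [with P=3]  = -8
S = min(T, H)  [with T=-8, H=5]  = -8
Without intervention: P = |H - U|  [with H=5, U=-1]  = 6; T = -3P + 1  [with P=6]  = -17; S = min(T, H)  [with T=-17, H=5]  = -17.
Change = -8 − (-17) = 9.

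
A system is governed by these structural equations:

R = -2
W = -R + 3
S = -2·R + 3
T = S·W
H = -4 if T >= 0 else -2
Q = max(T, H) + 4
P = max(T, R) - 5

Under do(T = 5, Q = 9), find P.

0

Setting T = 5, Q = 9 by intervention discards those variables' equations.
P = max(T, R) - 5  [with T=5, R=-2]  = 0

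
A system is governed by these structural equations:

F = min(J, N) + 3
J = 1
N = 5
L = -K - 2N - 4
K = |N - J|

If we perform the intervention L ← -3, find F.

4

do(L=-3) replaces the equation L = -K - 2N - 4 with the constant L = -3.
F is not downstream of the intervention, so its value is determined by the original equations.
F = min(J, N) + 3  [with J=1, N=5]  = 4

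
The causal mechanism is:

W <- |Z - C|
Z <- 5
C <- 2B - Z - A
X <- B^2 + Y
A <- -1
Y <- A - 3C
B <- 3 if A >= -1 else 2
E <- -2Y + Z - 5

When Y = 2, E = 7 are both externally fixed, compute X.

11

Setting Y = 2, E = 7 by intervention discards those variables' equations.
B = 3 if A >= -1 else 2  [with A=-1]  = 3
X = B^2 + Y  [with B=3, Y=2]  = 11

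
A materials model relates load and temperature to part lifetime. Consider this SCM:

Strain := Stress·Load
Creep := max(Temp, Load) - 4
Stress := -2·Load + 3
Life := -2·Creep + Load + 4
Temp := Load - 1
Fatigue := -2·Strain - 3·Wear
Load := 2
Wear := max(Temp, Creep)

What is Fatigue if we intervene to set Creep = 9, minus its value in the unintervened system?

Under do(Creep=9), the mechanism Creep := max(Temp, Load) - 4 is discarded; Creep is fixed at 9.
Stress = -2·Load + 3  [with Load=2]  = -1
Strain = Stress·Load  [with Stress=-1, Load=2]  = -2
Temp = Load - 1  [with Load=2]  = 1
Wear = max(Temp, Creep)  [with Temp=1, Creep=9]  = 9
Fatigue = -2·Strain - 3·Wear  [with Strain=-2, Wear=9]  = -23
Without intervention: Stress = -2·Load + 3  [with Load=2]  = -1; Strain = Stress·Load  [with Stress=-1, Load=2]  = -2; Temp = Load - 1  [with Load=2]  = 1; Creep = max(Temp, Load) - 4  [with Temp=1, Load=2]  = -2; Wear = max(Temp, Creep)  [with Temp=1, Creep=-2]  = 1; Fatigue = -2·Strain - 3·Wear  [with Strain=-2, Wear=1]  = 1.
Change = -23 − 1 = -24.

-24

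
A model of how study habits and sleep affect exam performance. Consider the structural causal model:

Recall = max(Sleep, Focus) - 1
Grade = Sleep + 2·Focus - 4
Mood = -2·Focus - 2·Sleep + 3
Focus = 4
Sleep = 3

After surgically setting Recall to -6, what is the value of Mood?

Under do(Recall=-6), the mechanism Recall = max(Sleep, Focus) - 1 is discarded; Recall is fixed at -6.
Since Mood is not a descendant of the intervened variable, it is unaffected.
Mood = -2·Focus - 2·Sleep + 3  [with Focus=4, Sleep=3]  = -11

-11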